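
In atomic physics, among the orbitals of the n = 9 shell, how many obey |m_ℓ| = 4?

The (ℓ, m_ℓ) pairs meeting |m_ℓ| = 4 give: ℓ=4 → 2; ℓ=5 → 2; ℓ=6 → 2; ℓ=7 → 2; ℓ=8 → 2.
Total orbitals: 2 + 2 + 2 + 2 + 2 = 10.

10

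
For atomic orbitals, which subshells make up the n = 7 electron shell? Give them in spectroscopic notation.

For n = 7, l runs from 0 to 6. In spectroscopic notation l = 0,1,2,… ↔ s,p,d,f,g,h,i, so the subshells are 7s, 7p, 7d, 7f, 7g, 7h, 7i.

7s, 7p, 7d, 7f, 7g, 7h, 7i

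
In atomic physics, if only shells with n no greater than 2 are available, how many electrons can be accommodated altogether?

10

Total orbitals = 1² + 2² = 5. Doubling for spin gives 10 electrons.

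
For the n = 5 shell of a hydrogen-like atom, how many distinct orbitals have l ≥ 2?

21

With n = 5 the allowed l are 0, 1, …, 4.
Orbitals with l ≥ 2, by l: l=2 → 5; l=3 → 7; l=4 → 9.
Total orbitals: 5 + 7 + 9 = 21.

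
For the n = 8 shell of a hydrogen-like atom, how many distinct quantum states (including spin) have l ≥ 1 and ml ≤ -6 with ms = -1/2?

3

Go through l = 0, …, 7 (the values permitted for n = 8).
Orbitals with l ≥ 1 and ml ≤ -6, by l: l=6 → 1; l=7 → 2.
Orbitals: 1 + 2 = 3. With ms fixed to a single value there is one state per orbital, giving 3 states.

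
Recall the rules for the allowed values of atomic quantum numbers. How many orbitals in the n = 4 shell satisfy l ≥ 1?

The (l, m_l) pairs meeting l ≥ 1 give: l=1 → 3; l=2 → 5; l=3 → 7.
Total orbitals: 3 + 5 + 7 = 15.

15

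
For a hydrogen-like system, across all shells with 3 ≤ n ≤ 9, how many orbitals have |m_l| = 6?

Work shell by shell — for each n, count the (l, m_l) pairs that satisfy |m_l| = 6:
n=7 → 2; n=8 → 4; n=9 → 6.
Total orbitals: 2 + 4 + 6 = 12.

12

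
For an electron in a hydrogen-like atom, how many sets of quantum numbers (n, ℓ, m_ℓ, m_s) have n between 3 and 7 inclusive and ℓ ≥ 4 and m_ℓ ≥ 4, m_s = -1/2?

Work shell by shell — for each n, count the (ℓ, m_ℓ) pairs that satisfy ℓ ≥ 4 and m_ℓ ≥ 4:
n=5 → 1; n=6 → 3; n=7 → 6.
Orbitals: 1 + 3 + 6 = 10. With m_s fixed to -1/2 there is one state per orbital, so 10 states.

10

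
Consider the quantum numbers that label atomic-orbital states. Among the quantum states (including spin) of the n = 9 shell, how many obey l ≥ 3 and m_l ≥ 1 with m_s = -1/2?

For n = 9, l ranges over 0 … 8.
The (l, m_l) pairs meeting l ≥ 3 and m_l ≥ 1 give: l=3 → 3; l=4 → 4; l=5 → 5; l=6 → 6; l=7 → 7; l=8 → 8.
Orbitals: 3 + 4 + 5 + 6 + 7 + 8 = 33. With m_s fixed to a single value there is one state per orbital, giving 33 states.

33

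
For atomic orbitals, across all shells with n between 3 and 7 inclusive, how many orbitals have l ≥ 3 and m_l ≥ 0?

Count contributing orbitals for each principal shell:
n=4 → 4; n=5 → 9; n=6 → 15; n=7 → 22.
Total orbitals: 4 + 9 + 15 + 22 = 50.

50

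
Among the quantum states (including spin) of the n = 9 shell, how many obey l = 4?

18

Go through l = 0, …, 8 (the values permitted for n = 9).
The (l, m_l) pairs meeting l = 4 give: l=4 → 9.
Orbitals: 9. Each orbital carries two spin states, so 9 × 2 = 18 states.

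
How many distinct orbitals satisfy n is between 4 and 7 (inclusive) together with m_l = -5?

Work shell by shell — for each n, count the (l, m_l) pairs that satisfy m_l = -5:
n=6 → 1; n=7 → 2.
Total orbitals: 1 + 2 = 3.

3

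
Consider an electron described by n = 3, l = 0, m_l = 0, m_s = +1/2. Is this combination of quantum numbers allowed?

n = 3 is a positive integer. l = 0 satisfies 0 ≤ l ≤ n−1 = 2. m_l = 0 lies in the range −l … +l (here 0). m_s = +1/2 is one of ±1/2.
All four constraints are satisfied.

Allowed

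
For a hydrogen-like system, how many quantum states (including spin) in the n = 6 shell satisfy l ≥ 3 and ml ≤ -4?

6

For n = 6, l ranges over 0 … 5.
Contributions: l=4 → 1; l=5 → 2.
Orbitals: 1 + 2 = 3. Each orbital carries two spin states, so 3 × 2 = 6 states.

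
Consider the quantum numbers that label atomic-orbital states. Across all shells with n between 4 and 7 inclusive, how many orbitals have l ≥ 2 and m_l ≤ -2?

For each n in the range, tally the orbitals obeying l ≥ 2 and m_l ≤ -2:
n=4 → 3; n=5 → 6; n=6 → 10; n=7 → 15.
Total orbitals: 3 + 6 + 10 + 15 = 34.

34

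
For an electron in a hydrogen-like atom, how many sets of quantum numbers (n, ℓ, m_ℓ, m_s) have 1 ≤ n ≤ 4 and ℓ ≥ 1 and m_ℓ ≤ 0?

Work shell by shell — for each n, count the (ℓ, m_ℓ) pairs that satisfy ℓ ≥ 1 and m_ℓ ≤ 0:
n=2 → 2; n=3 → 5; n=4 → 9.
Orbitals: 2 + 5 + 9 = 16. Including both spin states (m_s = ±1/2) gives 2 × 16 = 32 states.

32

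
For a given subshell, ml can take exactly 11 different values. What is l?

l = 5

ml ranges over 2l+1 integers, so 2l+1 = 11 ⇒ l = 5.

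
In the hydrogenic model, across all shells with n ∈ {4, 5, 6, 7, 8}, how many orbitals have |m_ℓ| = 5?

12

Count contributing orbitals for each principal shell:
n=6 → 2; n=7 → 4; n=8 → 6.
Total orbitals: 2 + 4 + 6 = 12.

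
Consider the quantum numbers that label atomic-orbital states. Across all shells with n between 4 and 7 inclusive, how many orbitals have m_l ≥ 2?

Work shell by shell — for each n, count the (l, m_l) pairs that satisfy m_l ≥ 2:
n=4 → 3; n=5 → 6; n=6 → 10; n=7 → 15.
Total orbitals: 3 + 6 + 10 + 15 = 34.

34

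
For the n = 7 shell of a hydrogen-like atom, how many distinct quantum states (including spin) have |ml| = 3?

16

With n = 7 the allowed l are 0, 1, …, 6.
Per l-value: l=3 → 2; l=4 → 2; l=5 → 2; l=6 → 2.
Orbitals: 2 + 2 + 2 + 2 = 8. Each orbital carries two spin states, so 8 × 2 = 16 states.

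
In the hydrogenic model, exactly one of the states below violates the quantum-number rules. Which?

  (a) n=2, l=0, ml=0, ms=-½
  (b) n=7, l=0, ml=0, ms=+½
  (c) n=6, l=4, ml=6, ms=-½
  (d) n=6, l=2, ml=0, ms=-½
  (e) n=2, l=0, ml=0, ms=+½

(c)

(c) has |ml| = 6 > l = 4, violating −l ≤ ml ≤ l.
The remaining sets (a), (b), (d), (e) satisfy all four rules.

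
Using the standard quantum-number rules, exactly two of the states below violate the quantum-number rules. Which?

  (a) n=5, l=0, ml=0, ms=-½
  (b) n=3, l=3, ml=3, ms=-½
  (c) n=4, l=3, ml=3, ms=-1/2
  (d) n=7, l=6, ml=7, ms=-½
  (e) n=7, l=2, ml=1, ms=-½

(b) and (d)

(b) has l = 3 ≥ n = 3, violating 0 ≤ l ≤ n−1.
(d) has |ml| = 7 > l = 6, violating −l ≤ ml ≤ l.
The remaining sets (a), (c), (e) satisfy all four rules.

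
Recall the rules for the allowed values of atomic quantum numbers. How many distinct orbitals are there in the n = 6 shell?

36

The n = 6 shell contains n² = 6² = 36 orbitals.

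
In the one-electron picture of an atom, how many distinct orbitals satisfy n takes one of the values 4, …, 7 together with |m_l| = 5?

For each n in the range, tally the orbitals obeying |m_l| = 5:
n=6 → 2; n=7 → 4.
Total orbitals: 2 + 4 = 6.

6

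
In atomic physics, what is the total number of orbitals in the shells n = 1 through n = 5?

55

Shell n has n² orbitals: 1²=1 + 2²=4 + 3²=9 + 4²=16 + 5²=25 = 55 orbitals.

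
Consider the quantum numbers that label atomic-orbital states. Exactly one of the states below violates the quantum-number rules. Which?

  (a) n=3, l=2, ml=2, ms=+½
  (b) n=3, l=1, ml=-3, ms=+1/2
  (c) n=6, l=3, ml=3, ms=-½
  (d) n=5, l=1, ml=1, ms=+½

(b) has |ml| = 3 > l = 1, violating −l ≤ ml ≤ l.
The remaining sets (a), (c), (d) satisfy all four rules.

(b)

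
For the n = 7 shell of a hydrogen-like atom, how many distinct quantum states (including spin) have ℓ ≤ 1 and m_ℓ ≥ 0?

6

Go through ℓ = 0, …, 6 (the values permitted for n = 7).
Per ℓ-value: ℓ=0 → 1; ℓ=1 → 2.
Orbitals: 1 + 2 = 3. Each orbital carries two spin states, so 3 × 2 = 6 states.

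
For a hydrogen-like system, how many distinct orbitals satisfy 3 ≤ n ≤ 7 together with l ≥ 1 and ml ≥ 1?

55

Go shell by shell, enumerating (l, ml) with l ≥ 1 and ml ≥ 1:
n=3 → 3; n=4 → 6; n=5 → 10; n=6 → 15; n=7 → 21.
Total orbitals: 3 + 6 + 10 + 15 + 21 = 55.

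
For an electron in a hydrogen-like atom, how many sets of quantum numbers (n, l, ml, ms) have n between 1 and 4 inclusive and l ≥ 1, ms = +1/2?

Per-shell orbital counts meeting the constraint:
n=2 → 3; n=3 → 8; n=4 → 15.
Orbitals: 3 + 8 + 15 = 26. With ms fixed to +1/2 there is one state per orbital, so 26 states.

26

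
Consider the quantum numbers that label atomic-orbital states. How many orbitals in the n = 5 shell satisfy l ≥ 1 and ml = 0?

Contributions: l=1 → 1; l=2 → 1; l=3 → 1; l=4 → 1.
Total orbitals: 1 + 1 + 1 + 1 = 4.

4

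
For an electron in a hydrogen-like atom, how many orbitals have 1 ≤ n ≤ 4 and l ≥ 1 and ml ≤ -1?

10

Work shell by shell — for each n, count the (l, ml) pairs that satisfy l ≥ 1 and ml ≤ -1:
n=2 → 1; n=3 → 3; n=4 → 6.
Total orbitals: 1 + 3 + 6 = 10.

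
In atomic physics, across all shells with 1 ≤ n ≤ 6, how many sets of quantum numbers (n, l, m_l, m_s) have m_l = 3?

12

For each n in the range, tally the orbitals obeying m_l = 3:
n=4 → 1; n=5 → 2; n=6 → 3.
Orbitals: 1 + 2 + 3 = 6. Including both spin states (m_s = ±1/2) gives 2 × 6 = 12 states.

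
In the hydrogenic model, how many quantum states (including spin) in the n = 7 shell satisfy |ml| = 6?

4

Go through l = 0, …, 6 (the values permitted for n = 7).
Contributions: l=6 → 2.
Orbitals: 2. Each orbital carries two spin states, so 2 × 2 = 4 states.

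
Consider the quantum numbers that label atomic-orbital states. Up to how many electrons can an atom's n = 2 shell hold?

A shell holds 2n² electrons: 2 × 2² = 2 × 4 = 8.

8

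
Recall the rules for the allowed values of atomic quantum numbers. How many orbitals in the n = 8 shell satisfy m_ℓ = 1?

7

Go through ℓ = 0, …, 7 (the values permitted for n = 8).
Contributions: ℓ=1 → 1; ℓ=2 → 1; ℓ=3 → 1; ℓ=4 → 1; ℓ=5 → 1; ℓ=6 → 1; ℓ=7 → 1.
Total orbitals: 1 + 1 + 1 + 1 + 1 + 1 + 1 = 7.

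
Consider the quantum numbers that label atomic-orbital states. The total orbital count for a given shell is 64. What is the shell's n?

n² = 64 ⇒ n = 8.

n = 8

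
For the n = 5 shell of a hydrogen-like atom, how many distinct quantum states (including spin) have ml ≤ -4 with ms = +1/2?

1

Go through l = 0, …, 4 (the values permitted for n = 5).
Orbitals with ml ≤ -4, by l: l=4 → 1.
Orbitals: 1. With ms fixed to a single value there is one state per orbital, giving 1 state.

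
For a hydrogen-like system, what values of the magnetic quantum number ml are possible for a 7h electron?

-5, -4, -3, -2, -1, 0, 1, 2, 3, 4, 5

The 7h subshell has l = 5, and ml takes every integer from −l to +l. With l = 5 that gives the 11 values -5, -4, -3, -2, -1, 0, 1, 2, 3, 4, 5.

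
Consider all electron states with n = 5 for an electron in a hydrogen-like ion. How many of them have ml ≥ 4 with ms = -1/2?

1

Go through l = 0, …, 4 (the values permitted for n = 5).
Orbitals with ml ≥ 4, by l: l=4 → 1.
Orbitals: 1. With ms fixed to a single value there is one state per orbital, giving 1 state.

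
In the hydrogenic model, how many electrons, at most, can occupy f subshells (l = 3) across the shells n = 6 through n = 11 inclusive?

An f subshell (l = 3) exists for every n ≥ 4, so shells n = 6, 7, 8, 9, 10, 11 each contribute one — 6 subshells.
Since each f subshell holds 2(2·3+1) = 14 electrons, the total is 6 × 14 = 84.

84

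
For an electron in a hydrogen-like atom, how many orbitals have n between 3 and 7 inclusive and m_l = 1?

Treat each shell separately and count matching orbitals:
n=3 → 2; n=4 → 3; n=5 → 4; n=6 → 5; n=7 → 6.
Total orbitals: 2 + 3 + 4 + 5 + 6 = 20.

20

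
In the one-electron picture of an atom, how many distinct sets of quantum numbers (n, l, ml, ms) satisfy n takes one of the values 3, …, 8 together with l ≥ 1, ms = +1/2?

193

Count contributing orbitals for each principal shell:
n=3 → 8; n=4 → 15; n=5 → 24; n=6 → 35; n=7 → 48; n=8 → 63.
Orbitals: 8 + 15 + 24 + 35 + 48 + 63 = 193. With ms fixed to +1/2 there is one state per orbital, so 193 states.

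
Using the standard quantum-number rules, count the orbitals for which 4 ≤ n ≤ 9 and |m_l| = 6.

12

Count contributing orbitals for each principal shell:
n=7 → 2; n=8 → 4; n=9 → 6.
Total orbitals: 2 + 4 + 6 = 12.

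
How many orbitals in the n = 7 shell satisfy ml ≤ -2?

15

Go through l = 0, …, 6 (the values permitted for n = 7).
Per l-value: l=2 → 1; l=3 → 2; l=4 → 3; l=5 → 4; l=6 → 5.
Total orbitals: 1 + 2 + 3 + 4 + 5 = 15.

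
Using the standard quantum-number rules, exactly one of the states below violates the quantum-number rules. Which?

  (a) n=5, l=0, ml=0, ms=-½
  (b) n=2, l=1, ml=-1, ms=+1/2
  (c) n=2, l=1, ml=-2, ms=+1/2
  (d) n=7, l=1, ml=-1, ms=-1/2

(c) has |ml| = 2 > l = 1, violating −l ≤ ml ≤ l.
The remaining sets (a), (b), (d) satisfy all four rules.

(c)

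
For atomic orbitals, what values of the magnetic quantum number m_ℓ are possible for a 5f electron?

-3, -2, -1, 0, 1, 2, 3

The 5f subshell has ℓ = 3, and m_ℓ takes every integer from −ℓ to +ℓ. With ℓ = 3 that gives the 7 values -3, -2, -1, 0, 1, 2, 3.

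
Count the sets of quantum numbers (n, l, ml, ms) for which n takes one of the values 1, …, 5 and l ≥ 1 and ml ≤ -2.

Work shell by shell — for each n, count the (l, ml) pairs that satisfy l ≥ 1 and ml ≤ -2:
n=3 → 1; n=4 → 3; n=5 → 6.
Orbitals: 1 + 3 + 6 = 10. Including both spin states (ms = ±1/2) gives 2 × 10 = 20 states.

20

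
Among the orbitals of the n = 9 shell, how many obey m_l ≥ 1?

36

The n = 9 shell has l = 0 through 8; check each.
The (l, m_l) pairs meeting m_l ≥ 1 give: l=1 → 1; l=2 → 2; l=3 → 3; l=4 → 4; l=5 → 5; l=6 → 6; l=7 → 7; l=8 → 8.
Total orbitals: 1 + 2 + 3 + 4 + 5 + 6 + 7 + 8 = 36.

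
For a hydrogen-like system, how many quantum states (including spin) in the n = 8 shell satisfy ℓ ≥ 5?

78

For n = 8, ℓ ranges over 0 … 7.
The (ℓ, m_ℓ) pairs meeting ℓ ≥ 5 give: ℓ=5 → 11; ℓ=6 → 13; ℓ=7 → 15.
Orbitals: 11 + 13 + 15 = 39. Each orbital carries two spin states, so 39 × 2 = 78 states.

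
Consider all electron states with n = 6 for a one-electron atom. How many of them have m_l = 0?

The n = 6 shell has l = 0 through 5; check each.
Contributions: l=0 → 1; l=1 → 1; l=2 → 1; l=3 → 1; l=4 → 1; l=5 → 1.
Orbitals: 1 + 1 + 1 + 1 + 1 + 1 = 6. Each orbital carries two spin states, so 6 × 2 = 12 states.

12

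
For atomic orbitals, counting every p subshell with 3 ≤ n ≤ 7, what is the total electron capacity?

30

A p subshell (ℓ = 1) exists for every n ≥ 2, so shells n = 3, 4, 5, 6, 7 each contribute one — 5 subshells.
Since each p subshell holds 2(2·1+1) = 6 electrons, the total is 5 × 6 = 30.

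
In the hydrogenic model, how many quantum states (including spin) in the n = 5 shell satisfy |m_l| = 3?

8

Orbitals with |m_l| = 3, by l: l=3 → 2; l=4 → 2.
Orbitals: 2 + 2 = 4. Each orbital carries two spin states, so 4 × 2 = 8 states.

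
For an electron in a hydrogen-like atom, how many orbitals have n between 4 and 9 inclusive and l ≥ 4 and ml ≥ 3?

50

Work shell by shell — for each n, count the (l, ml) pairs that satisfy l ≥ 4 and ml ≥ 3:
n=5 → 2; n=6 → 5; n=7 → 9; n=8 → 14; n=9 → 20.
Total orbitals: 2 + 5 + 9 + 14 + 20 = 50.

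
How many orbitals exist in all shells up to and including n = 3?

14

Total orbitals = 1² + 2² + 3² = 14.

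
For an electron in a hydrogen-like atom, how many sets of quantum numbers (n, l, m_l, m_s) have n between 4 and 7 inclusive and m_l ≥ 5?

For each n in the range, tally the orbitals obeying m_l ≥ 5:
n=6 → 1; n=7 → 3.
Orbitals: 1 + 3 = 4. Including both spin states (m_s = ±1/2) gives 2 × 4 = 8 states.

8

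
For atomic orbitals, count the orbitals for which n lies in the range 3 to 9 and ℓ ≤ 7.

263

Treat each shell separately and count matching orbitals:
n=3 → 9; n=4 → 16; n=5 → 25; n=6 → 36; n=7 → 49; n=8 → 64; n=9 → 64.
Total orbitals: 9 + 16 + 25 + 36 + 49 + 64 + 64 = 263.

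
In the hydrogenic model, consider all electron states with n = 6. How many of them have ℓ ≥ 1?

With n = 6 the allowed ℓ are 0, 1, …, 5.
The (ℓ, m_ℓ) pairs meeting ℓ ≥ 1 give: ℓ=1 → 3; ℓ=2 → 5; ℓ=3 → 7; ℓ=4 → 9; ℓ=5 → 11.
Orbitals: 3 + 5 + 7 + 9 + 11 = 35. Each orbital carries two spin states, so 35 × 2 = 70 states.

70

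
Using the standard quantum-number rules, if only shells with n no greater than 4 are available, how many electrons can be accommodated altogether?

60

Total orbitals = 1² + 2² + 3² + 4² = 30. Doubling for spin gives 60 electrons.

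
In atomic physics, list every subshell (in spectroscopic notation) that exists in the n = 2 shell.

2s, 2p

For n = 2, ℓ runs from 0 to 1. In spectroscopic notation ℓ = 0,1,2,… ↔ s,p,d,f,g,h,i, so the subshells are 2s, 2p.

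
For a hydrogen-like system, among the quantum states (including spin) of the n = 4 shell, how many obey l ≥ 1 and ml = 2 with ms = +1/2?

2

The n = 4 shell has l = 0 through 3; check each.
The (l, ml) pairs meeting l ≥ 1 and ml = 2 give: l=2 → 1; l=3 → 1.
Orbitals: 1 + 1 = 2. With ms fixed to a single value there is one state per orbital, giving 2 states.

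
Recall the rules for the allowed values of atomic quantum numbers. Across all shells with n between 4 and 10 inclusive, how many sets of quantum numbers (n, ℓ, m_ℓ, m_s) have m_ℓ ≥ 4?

Go shell by shell, enumerating (ℓ, m_ℓ) with m_ℓ ≥ 4:
n=5 → 1; n=6 → 3; n=7 → 6; n=8 → 10; n=9 → 15; n=10 → 21.
Orbitals: 1 + 3 + 6 + 10 + 15 + 21 = 56. Including both spin states (m_s = ±1/2) gives 2 × 56 = 112 states.

112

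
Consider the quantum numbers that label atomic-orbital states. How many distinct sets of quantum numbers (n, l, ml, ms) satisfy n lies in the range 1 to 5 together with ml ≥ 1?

Treat each shell separately and count matching orbitals:
n=2 → 1; n=3 → 3; n=4 → 6; n=5 → 10.
Orbitals: 1 + 3 + 6 + 10 = 20. Including both spin states (ms = ±1/2) gives 2 × 20 = 40 states.

40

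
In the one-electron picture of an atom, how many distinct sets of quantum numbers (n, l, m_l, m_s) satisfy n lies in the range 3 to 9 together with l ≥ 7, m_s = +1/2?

For each n in the range, tally the orbitals obeying l ≥ 7:
n=8 → 15; n=9 → 32.
Orbitals: 15 + 32 = 47. With m_s fixed to +1/2 there is one state per orbital, so 47 states.

47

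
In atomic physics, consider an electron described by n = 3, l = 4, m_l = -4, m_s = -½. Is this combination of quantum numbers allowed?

The orbital quantum number must satisfy 0 ≤ l ≤ n−1. With n = 3 the allowed l values are 0, 1, 2, so l = 4 is out of range.

Not allowed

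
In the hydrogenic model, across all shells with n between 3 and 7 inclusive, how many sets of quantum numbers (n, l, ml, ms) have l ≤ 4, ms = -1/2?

Work shell by shell — for each n, count the (l, ml) pairs that satisfy l ≤ 4:
n=3 → 9; n=4 → 16; n=5 → 25; n=6 → 25; n=7 → 25.
Orbitals: 9 + 16 + 25 + 25 + 25 = 100. With ms fixed to -1/2 there is one state per orbital, so 100 states.

100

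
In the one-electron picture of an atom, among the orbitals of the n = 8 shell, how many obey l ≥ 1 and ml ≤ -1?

28

Go through l = 0, …, 7 (the values permitted for n = 8).
Per l-value: l=1 → 1; l=2 → 2; l=3 → 3; l=4 → 4; l=5 → 5; l=6 → 6; l=7 → 7.
Total orbitals: 1 + 2 + 3 + 4 + 5 + 6 + 7 = 28.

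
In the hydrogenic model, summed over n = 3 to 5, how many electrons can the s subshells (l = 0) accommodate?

6

An s subshell (l = 0) exists for every n ≥ 1, so shells n = 3, 4, 5 each contribute one — 3 subshells.
Since each s subshell holds 2(2·0+1) = 2 electrons, the total is 3 × 2 = 6.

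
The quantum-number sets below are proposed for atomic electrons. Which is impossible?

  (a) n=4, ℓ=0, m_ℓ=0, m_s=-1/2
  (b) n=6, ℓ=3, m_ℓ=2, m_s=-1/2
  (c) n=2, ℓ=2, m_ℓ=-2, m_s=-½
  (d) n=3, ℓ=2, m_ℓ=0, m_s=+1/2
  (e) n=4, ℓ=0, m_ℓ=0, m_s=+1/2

(c)

(c) has ℓ = 2 ≥ n = 2, violating 0 ≤ ℓ ≤ n−1.
The remaining sets (a), (b), (d), (e) satisfy all four rules.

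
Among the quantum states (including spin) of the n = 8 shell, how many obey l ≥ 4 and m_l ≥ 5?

12

The n = 8 shell has l = 0 through 7; check each.
Orbitals with l ≥ 4 and m_l ≥ 5, by l: l=5 → 1; l=6 → 2; l=7 → 3.
Orbitals: 1 + 2 + 3 = 6. Each orbital carries two spin states, so 6 × 2 = 12 states.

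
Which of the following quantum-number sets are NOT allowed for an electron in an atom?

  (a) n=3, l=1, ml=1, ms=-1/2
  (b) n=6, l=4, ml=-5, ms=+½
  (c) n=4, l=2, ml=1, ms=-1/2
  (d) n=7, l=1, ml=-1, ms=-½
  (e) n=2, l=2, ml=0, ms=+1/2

(b) and (e)

(b) has |ml| = 5 > l = 4, violating −l ≤ ml ≤ l.
(e) has l = 2 ≥ n = 2, violating 0 ≤ l ≤ n−1.
The remaining sets (a), (c), (d) satisfy all four rules.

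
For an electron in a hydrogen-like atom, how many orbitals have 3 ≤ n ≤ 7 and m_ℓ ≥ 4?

Work shell by shell — for each n, count the (ℓ, m_ℓ) pairs that satisfy m_ℓ ≥ 4:
n=5 → 1; n=6 → 3; n=7 → 6.
Total orbitals: 1 + 3 + 6 = 10.

10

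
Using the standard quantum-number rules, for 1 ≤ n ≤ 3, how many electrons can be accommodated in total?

Total orbitals = 1² + 2² + 3² = 14. Doubling for spin gives 28 electrons.

28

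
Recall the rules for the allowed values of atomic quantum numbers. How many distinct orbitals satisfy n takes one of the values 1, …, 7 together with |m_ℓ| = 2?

30

Work shell by shell — for each n, count the (ℓ, m_ℓ) pairs that satisfy |m_ℓ| = 2:
n=3 → 2; n=4 → 4; n=5 → 6; n=6 → 8; n=7 → 10.
Total orbitals: 2 + 4 + 6 + 8 + 10 = 30.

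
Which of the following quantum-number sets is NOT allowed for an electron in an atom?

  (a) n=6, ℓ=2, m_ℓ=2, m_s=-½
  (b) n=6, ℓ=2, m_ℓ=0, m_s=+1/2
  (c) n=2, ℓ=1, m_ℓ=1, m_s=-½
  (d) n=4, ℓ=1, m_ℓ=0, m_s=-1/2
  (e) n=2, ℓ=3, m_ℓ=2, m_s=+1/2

(e) has ℓ = 3 ≥ n = 2, violating 0 ≤ ℓ ≤ n−1.
The remaining sets (a), (b), (c), (d) satisfy all four rules.

(e)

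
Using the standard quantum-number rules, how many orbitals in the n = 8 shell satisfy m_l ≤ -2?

With n = 8 the allowed l are 0, 1, …, 7.
Orbitals with m_l ≤ -2, by l: l=2 → 1; l=3 → 2; l=4 → 3; l=5 → 4; l=6 → 5; l=7 → 6.
Total orbitals: 1 + 2 + 3 + 4 + 5 + 6 = 21.

21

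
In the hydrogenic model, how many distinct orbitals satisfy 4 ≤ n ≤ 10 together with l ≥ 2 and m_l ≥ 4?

56

Go shell by shell, enumerating (l, m_l) with l ≥ 2 and m_l ≥ 4:
n=5 → 1; n=6 → 3; n=7 → 6; n=8 → 10; n=9 → 15; n=10 → 21.
Total orbitals: 1 + 3 + 6 + 10 + 15 + 21 = 56.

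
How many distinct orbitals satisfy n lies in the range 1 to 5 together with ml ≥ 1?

20

For each n in the range, tally the orbitals obeying ml ≥ 1:
n=2 → 1; n=3 → 3; n=4 → 6; n=5 → 10.
Total orbitals: 1 + 3 + 6 + 10 = 20.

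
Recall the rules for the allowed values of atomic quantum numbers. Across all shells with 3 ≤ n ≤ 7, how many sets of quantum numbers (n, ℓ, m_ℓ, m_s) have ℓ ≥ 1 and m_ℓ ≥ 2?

For each n in the range, tally the orbitals obeying ℓ ≥ 1 and m_ℓ ≥ 2:
n=3 → 1; n=4 → 3; n=5 → 6; n=6 → 10; n=7 → 15.
Orbitals: 1 + 3 + 6 + 10 + 15 = 35. Including both spin states (m_s = ±1/2) gives 2 × 35 = 70 states.

70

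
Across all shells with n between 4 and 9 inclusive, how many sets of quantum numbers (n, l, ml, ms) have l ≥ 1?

530

Go shell by shell, enumerating (l, ml) with l ≥ 1:
n=4 → 15; n=5 → 24; n=6 → 35; n=7 → 48; n=8 → 63; n=9 → 80.
Orbitals: 15 + 24 + 35 + 48 + 63 + 80 = 265. Including both spin states (ms = ±1/2) gives 2 × 265 = 530 states.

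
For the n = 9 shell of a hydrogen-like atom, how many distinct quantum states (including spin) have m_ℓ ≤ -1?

72

With n = 9 the allowed ℓ are 0, 1, …, 8.
Per ℓ-value: ℓ=1 → 1; ℓ=2 → 2; ℓ=3 → 3; ℓ=4 → 4; ℓ=5 → 5; ℓ=6 → 6; ℓ=7 → 7; ℓ=8 → 8.
Orbitals: 1 + 2 + 3 + 4 + 5 + 6 + 7 + 8 = 36. Each orbital carries two spin states, so 36 × 2 = 72 states.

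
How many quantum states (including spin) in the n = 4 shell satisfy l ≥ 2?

24

For n = 4, l ranges over 0 … 3.
Orbitals with l ≥ 2, by l: l=2 → 5; l=3 → 7.
Orbitals: 5 + 7 = 12. Each orbital carries two spin states, so 12 × 2 = 24 states.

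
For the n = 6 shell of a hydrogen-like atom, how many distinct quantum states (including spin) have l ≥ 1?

Go through l = 0, …, 5 (the values permitted for n = 6).
Orbitals with l ≥ 1, by l: l=1 → 3; l=2 → 5; l=3 → 7; l=4 → 9; l=5 → 11.
Orbitals: 3 + 5 + 7 + 9 + 11 = 35. Each orbital carries two spin states, so 35 × 2 = 70 states.

70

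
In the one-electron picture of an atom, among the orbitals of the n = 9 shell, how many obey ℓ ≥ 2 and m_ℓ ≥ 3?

21

Contributions: ℓ=3 → 1; ℓ=4 → 2; ℓ=5 → 3; ℓ=6 → 4; ℓ=7 → 5; ℓ=8 → 6.
Total orbitals: 1 + 2 + 3 + 4 + 5 + 6 = 21.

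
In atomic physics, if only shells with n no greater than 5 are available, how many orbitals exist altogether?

Total orbitals = 1² + 2² + 3² + 4² + 5² = 55.

55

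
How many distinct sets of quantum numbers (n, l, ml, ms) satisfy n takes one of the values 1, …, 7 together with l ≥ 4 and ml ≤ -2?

Count contributing orbitals for each principal shell:
n=5 → 3; n=6 → 7; n=7 → 12.
Orbitals: 3 + 7 + 12 = 22. Including both spin states (ms = ±1/2) gives 2 × 22 = 44 states.

44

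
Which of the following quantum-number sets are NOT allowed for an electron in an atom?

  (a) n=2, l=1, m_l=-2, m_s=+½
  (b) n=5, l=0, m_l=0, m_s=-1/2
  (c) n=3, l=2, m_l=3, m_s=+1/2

(a) has |m_l| = 2 > l = 1, violating −l ≤ m_l ≤ l.
(c) has |m_l| = 3 > l = 2, violating −l ≤ m_l ≤ l.
The remaining set (b) satisfies all four rules.

(a) and (c)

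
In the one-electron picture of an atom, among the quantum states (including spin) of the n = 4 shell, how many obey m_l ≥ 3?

2

The n = 4 shell has l = 0 through 3; check each.
Contributions: l=3 → 1.
Orbitals: 1. Each orbital carries two spin states, so 1 × 2 = 2 states.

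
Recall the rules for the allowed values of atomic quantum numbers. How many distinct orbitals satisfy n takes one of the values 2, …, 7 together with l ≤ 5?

Per-shell orbital counts meeting the constraint:
n=2 → 4; n=3 → 9; n=4 → 16; n=5 → 25; n=6 → 36; n=7 → 36.
Total orbitals: 4 + 9 + 16 + 25 + 36 + 36 = 126.

126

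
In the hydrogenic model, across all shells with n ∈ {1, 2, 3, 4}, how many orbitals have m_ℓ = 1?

6

Go shell by shell, enumerating (ℓ, m_ℓ) with m_ℓ = 1:
n=2 → 1; n=3 → 2; n=4 → 3.
Total orbitals: 1 + 2 + 3 = 6.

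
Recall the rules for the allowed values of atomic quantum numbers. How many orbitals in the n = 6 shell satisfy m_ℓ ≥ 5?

1

Orbitals with m_ℓ ≥ 5, by ℓ: ℓ=5 → 1.
Total orbitals: 1.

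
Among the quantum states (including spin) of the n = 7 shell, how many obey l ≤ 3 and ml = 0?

8

The (l, ml) pairs meeting l ≤ 3 and ml = 0 give: l=0 → 1; l=1 → 1; l=2 → 1; l=3 → 1.
Orbitals: 1 + 1 + 1 + 1 = 4. Each orbital carries two spin states, so 4 × 2 = 8 states.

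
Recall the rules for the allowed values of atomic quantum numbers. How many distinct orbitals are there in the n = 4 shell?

The n = 4 shell contains n² = 4² = 16 orbitals.

16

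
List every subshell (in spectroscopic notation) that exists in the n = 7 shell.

7s, 7p, 7d, 7f, 7g, 7h, 7i

For n = 7, ℓ runs from 0 to 6. In spectroscopic notation ℓ = 0,1,2,… ↔ s,p,d,f,g,h,i, so the subshells are 7s, 7p, 7d, 7f, 7g, 7h, 7i.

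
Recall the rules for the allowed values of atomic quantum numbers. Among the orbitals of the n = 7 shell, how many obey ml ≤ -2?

Go through l = 0, …, 6 (the values permitted for n = 7).
Contributions: l=2 → 1; l=3 → 2; l=4 → 3; l=5 → 4; l=6 → 5.
Total orbitals: 1 + 2 + 3 + 4 + 5 = 15.

15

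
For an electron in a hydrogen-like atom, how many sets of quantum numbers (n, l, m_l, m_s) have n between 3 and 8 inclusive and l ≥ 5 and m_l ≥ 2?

56

Work shell by shell — for each n, count the (l, m_l) pairs that satisfy l ≥ 5 and m_l ≥ 2:
n=6 → 4; n=7 → 9; n=8 → 15.
Orbitals: 4 + 9 + 15 = 28. Including both spin states (m_s = ±1/2) gives 2 × 28 = 56 states.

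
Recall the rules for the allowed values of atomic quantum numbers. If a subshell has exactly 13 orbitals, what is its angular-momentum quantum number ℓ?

2ℓ+1 = 13 gives ℓ = 6.

ℓ = 6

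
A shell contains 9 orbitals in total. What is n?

n = 3

n² = 9 ⇒ n = 3.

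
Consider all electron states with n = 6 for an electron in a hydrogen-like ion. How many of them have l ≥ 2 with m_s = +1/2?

32

Contributions: l=2 → 5; l=3 → 7; l=4 → 9; l=5 → 11.
Orbitals: 5 + 7 + 9 + 11 = 32. With m_s fixed to a single value there is one state per orbital, giving 32 states.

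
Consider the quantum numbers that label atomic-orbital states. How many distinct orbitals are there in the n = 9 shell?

The n = 9 shell contains n² = 9² = 81 orbitals.

81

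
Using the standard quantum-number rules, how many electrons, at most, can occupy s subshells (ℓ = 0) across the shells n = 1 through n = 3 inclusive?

6

An s subshell (ℓ = 0) exists for every n ≥ 1, so shells n = 1, 2, 3 each contribute one — 3 subshells.
Since each s subshell holds 2(2·0+1) = 2 electrons, the total is 3 × 2 = 6.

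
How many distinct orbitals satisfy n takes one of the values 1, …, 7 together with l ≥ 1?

Treat each shell separately and count matching orbitals:
n=2 → 3; n=3 → 8; n=4 → 15; n=5 → 24; n=6 → 35; n=7 → 48.
Total orbitals: 3 + 8 + 15 + 24 + 35 + 48 = 133.

133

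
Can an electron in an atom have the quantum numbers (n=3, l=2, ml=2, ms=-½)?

Yes

n = 3 is a positive integer. l = 2 satisfies 0 ≤ l ≤ n−1 = 2. ml = 2 lies in the range −l … +l (here −2 … 2). ms = -1/2 is one of ±1/2.
All four constraints are satisfied.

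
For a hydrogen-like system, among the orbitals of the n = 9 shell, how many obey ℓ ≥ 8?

17

Per ℓ-value: ℓ=8 → 17.
Total orbitals: 17.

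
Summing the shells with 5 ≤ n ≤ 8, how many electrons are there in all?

Shell n has n² orbitals: 5²=25 + 6²=36 + 7²=49 + 8²=64 = 174 orbitals.
Two spin states per orbital: 2 × 174 = 348 electrons.

348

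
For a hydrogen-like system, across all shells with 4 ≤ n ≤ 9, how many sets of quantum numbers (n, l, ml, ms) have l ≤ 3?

192

For each n in the range, tally the orbitals obeying l ≤ 3:
n=4 → 16; n=5 → 16; n=6 → 16; n=7 → 16; n=8 → 16; n=9 → 16.
Orbitals: 16 + 16 + 16 + 16 + 16 + 16 = 96. Including both spin states (ms = ±1/2) gives 2 × 96 = 192 states.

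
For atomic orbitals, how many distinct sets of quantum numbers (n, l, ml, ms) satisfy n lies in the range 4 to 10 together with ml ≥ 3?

Go shell by shell, enumerating (l, ml) with ml ≥ 3:
n=4 → 1; n=5 → 3; n=6 → 6; n=7 → 10; n=8 → 15; n=9 → 21; n=10 → 28.
Orbitals: 1 + 3 + 6 + 10 + 15 + 21 + 28 = 84. Including both spin states (ms = ±1/2) gives 2 × 84 = 168 states.

168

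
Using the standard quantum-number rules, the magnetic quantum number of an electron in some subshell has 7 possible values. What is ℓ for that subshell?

m_ℓ ranges over 2ℓ+1 integers, so 2ℓ+1 = 7 ⇒ ℓ = 3.

ℓ = 3 (f)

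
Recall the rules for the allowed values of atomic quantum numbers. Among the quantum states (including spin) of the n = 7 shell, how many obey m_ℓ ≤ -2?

The (ℓ, m_ℓ) pairs meeting m_ℓ ≤ -2 give: ℓ=2 → 1; ℓ=3 → 2; ℓ=4 → 3; ℓ=5 → 4; ℓ=6 → 5.
Orbitals: 1 + 2 + 3 + 4 + 5 = 15. Each orbital carries two spin states, so 15 × 2 = 30 states.

30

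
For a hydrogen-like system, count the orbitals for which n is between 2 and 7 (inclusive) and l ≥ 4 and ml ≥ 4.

For each n in the range, tally the orbitals obeying l ≥ 4 and ml ≥ 4:
n=5 → 1; n=6 → 3; n=7 → 6.
Total orbitals: 1 + 3 + 6 = 10.

10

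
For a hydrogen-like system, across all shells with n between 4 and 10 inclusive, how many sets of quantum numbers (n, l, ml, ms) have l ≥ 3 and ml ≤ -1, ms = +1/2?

140

Work shell by shell — for each n, count the (l, ml) pairs that satisfy l ≥ 3 and ml ≤ -1:
n=4 → 3; n=5 → 7; n=6 → 12; n=7 → 18; n=8 → 25; n=9 → 33; n=10 → 42.
Orbitals: 3 + 7 + 12 + 18 + 25 + 33 + 42 = 140. With ms fixed to +1/2 there is one state per orbital, so 140 states.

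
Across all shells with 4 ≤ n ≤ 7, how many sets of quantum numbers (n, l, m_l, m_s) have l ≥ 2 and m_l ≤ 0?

Per-shell orbital counts meeting the constraint:
n=4 → 7; n=5 → 12; n=6 → 18; n=7 → 25.
Orbitals: 7 + 12 + 18 + 25 = 62. Including both spin states (m_s = ±1/2) gives 2 × 62 = 124 states.

124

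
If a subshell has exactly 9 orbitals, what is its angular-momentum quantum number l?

2l+1 = 9 gives l = 4.

l = 4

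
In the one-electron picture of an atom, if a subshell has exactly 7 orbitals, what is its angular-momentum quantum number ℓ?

ℓ = 3 (f)

2ℓ+1 = 7 gives ℓ = 3.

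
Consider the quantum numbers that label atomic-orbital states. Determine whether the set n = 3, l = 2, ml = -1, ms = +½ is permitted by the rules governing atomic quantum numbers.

n = 3 is a positive integer. l = 2 satisfies 0 ≤ l ≤ n−1 = 2. ml = -1 lies in the range −l … +l (here −2 … 2). ms = +1/2 is one of ±1/2.
All four constraints are satisfied.

Yes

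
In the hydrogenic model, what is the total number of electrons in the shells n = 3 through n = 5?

100

Shell n has n² orbitals: 3²=9 + 4²=16 + 5²=25 = 50 orbitals.
Two spin states per orbital: 2 × 50 = 100 electrons.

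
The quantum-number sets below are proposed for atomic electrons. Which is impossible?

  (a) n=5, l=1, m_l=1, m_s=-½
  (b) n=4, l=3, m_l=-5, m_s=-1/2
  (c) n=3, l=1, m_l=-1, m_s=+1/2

(b) has |m_l| = 5 > l = 3, violating −l ≤ m_l ≤ l.
The remaining sets (a), (c) satisfy all four rules.

(b)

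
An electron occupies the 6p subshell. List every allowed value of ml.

The 6p subshell has l = 1, and ml takes every integer from −l to +l. With l = 1 that gives the 3 values -1, 0, 1.

-1, 0, 1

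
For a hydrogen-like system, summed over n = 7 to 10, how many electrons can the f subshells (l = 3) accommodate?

56

An f subshell (l = 3) exists for every n ≥ 4, so shells n = 7, 8, 9, 10 each contribute one — 4 subshells.
Since each f subshell holds 2(2·3+1) = 14 electrons, the total is 4 × 14 = 56.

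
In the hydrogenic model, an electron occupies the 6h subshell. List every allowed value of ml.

-5, -4, -3, -2, -1, 0, 1, 2, 3, 4, 5

The 6h subshell has l = 5, and ml takes every integer from −l to +l. With l = 5 that gives the 11 values -5, -4, -3, -2, -1, 0, 1, 2, 3, 4, 5.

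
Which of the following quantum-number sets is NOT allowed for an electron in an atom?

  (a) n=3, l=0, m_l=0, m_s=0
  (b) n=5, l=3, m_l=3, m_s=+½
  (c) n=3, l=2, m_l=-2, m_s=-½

(a)

(a) has m_s = 0, but an electron's spin must be ±1/2.
The remaining sets (b), (c) satisfy all four rules.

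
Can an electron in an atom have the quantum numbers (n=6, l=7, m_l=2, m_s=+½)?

The orbital quantum number must satisfy 0 ≤ l ≤ n−1. With n = 6 the allowed l values are 0, 1, 2, 3, 4, 5, so l = 7 is out of range.

Not allowed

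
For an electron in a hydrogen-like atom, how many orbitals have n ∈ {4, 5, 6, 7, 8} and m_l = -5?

6

Count contributing orbitals for each principal shell:
n=6 → 1; n=7 → 2; n=8 → 3.
Total orbitals: 1 + 2 + 3 = 6.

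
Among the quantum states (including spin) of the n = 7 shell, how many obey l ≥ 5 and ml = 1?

For n = 7, l ranges over 0 … 6.
Contributions: l=5 → 1; l=6 → 1.
Orbitals: 1 + 1 = 2. Each orbital carries two spin states, so 2 × 2 = 4 states.

4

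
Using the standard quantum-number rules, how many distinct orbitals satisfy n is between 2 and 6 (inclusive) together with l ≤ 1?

20

Per-shell orbital counts meeting the constraint:
n=2 → 4; n=3 → 4; n=4 → 4; n=5 → 4; n=6 → 4.
Total orbitals: 4 + 4 + 4 + 4 + 4 = 20.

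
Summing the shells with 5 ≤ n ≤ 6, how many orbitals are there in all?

61

Shell n has n² orbitals: 5²=25 + 6²=36 = 61 orbitals.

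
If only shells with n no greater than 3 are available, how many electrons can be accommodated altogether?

28

Total orbitals = 1² + 2² + 3² = 14. Doubling for spin gives 28 electrons.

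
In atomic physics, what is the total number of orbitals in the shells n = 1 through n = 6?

Shell n has n² orbitals: 1²=1 + 2²=4 + 3²=9 + 4²=16 + 5²=25 + 6²=36 = 91 orbitals.

91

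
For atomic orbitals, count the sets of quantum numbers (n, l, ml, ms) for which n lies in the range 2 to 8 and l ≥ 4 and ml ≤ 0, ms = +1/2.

60

For each n in the range, tally the orbitals obeying l ≥ 4 and ml ≤ 0:
n=5 → 5; n=6 → 11; n=7 → 18; n=8 → 26.
Orbitals: 5 + 11 + 18 + 26 = 60. With ms fixed to +1/2 there is one state per orbital, so 60 states.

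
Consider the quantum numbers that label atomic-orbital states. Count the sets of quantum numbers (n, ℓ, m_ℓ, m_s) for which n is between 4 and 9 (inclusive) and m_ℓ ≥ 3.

112

Go shell by shell, enumerating (ℓ, m_ℓ) with m_ℓ ≥ 3:
n=4 → 1; n=5 → 3; n=6 → 6; n=7 → 10; n=8 → 15; n=9 → 21.
Orbitals: 1 + 3 + 6 + 10 + 15 + 21 = 56. Including both spin states (m_s = ±1/2) gives 2 × 56 = 112 states.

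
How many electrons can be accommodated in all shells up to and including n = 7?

Total orbitals = 1² + 2² + 3² + 4² + 5² + 6² + 7² = 140. Doubling for spin gives 280 electrons.

280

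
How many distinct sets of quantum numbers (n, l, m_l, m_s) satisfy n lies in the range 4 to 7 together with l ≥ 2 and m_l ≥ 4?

Go shell by shell, enumerating (l, m_l) with l ≥ 2 and m_l ≥ 4:
n=5 → 1; n=6 → 3; n=7 → 6.
Orbitals: 1 + 3 + 6 = 10. Including both spin states (m_s = ±1/2) gives 2 × 10 = 20 states.

20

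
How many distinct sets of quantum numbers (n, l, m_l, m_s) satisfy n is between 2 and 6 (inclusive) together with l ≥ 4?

Per-shell orbital counts meeting the constraint:
n=5 → 9; n=6 → 20.
Orbitals: 9 + 20 = 29. Including both spin states (m_s = ±1/2) gives 2 × 29 = 58 states.

58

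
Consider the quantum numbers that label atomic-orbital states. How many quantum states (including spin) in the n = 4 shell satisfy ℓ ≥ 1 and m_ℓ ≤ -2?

6

Orbitals with ℓ ≥ 1 and m_ℓ ≤ -2, by ℓ: ℓ=2 → 1; ℓ=3 → 2.
Orbitals: 1 + 2 = 3. Each orbital carries two spin states, so 3 × 2 = 6 states.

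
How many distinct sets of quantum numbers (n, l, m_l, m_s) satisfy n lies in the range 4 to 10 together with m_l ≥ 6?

40

Work shell by shell — for each n, count the (l, m_l) pairs that satisfy m_l ≥ 6:
n=7 → 1; n=8 → 3; n=9 → 6; n=10 → 10.
Orbitals: 1 + 3 + 6 + 10 = 20. Including both spin states (m_s = ±1/2) gives 2 × 20 = 40 states.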